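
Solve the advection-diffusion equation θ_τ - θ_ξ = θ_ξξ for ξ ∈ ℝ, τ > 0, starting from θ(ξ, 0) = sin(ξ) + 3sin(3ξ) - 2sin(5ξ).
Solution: Change to a moving frame: let η = ξ + τ, σ = τ and write θ(ξ,τ) = u(η,σ).
By the chain rule θ_τ = u_σ + u_η, θ_ξ = u_η, θ_ξξ = u_ηη.
Then θ_τ - θ_ξ = u_σ: the advection term cancels and the PDE becomes the heat equation u_σ = u_ηη on η ∈ ℝ.
Initial data: u(η,0) = θ(η,0) = sin(η) + 3sin(3η) - 2sin(5η).
On η ∈ ℝ each mode satisfies (sin(nη))″ = -n² sin(nη), so exp(-n²σ) sin(nη) solves the heat equation; by superposition u(η,σ) = Σ c_n exp(-n²σ) sin(nη).
Reading off the coefficients: c_1=1, c_3=3, c_5=-2, so u(η,σ) = exp(-σ)sin(η) + 3exp(-9σ)sin(3η) - 2exp(-25σ)sin(5η).
Substituting back η = ξ + τ, σ = τ: θ(ξ,τ) = u(ξ + τ, τ).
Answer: θ(ξ, τ) = exp(-τ)sin(ξ + τ) + 3exp(-9τ)sin(3ξ + 3τ) - 2exp(-25τ)sin(5ξ + 5τ)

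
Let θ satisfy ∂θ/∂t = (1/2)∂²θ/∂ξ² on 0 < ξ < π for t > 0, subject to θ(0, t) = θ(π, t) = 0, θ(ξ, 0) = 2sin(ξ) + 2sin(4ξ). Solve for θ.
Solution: Separating variables: θ = Σ c_n exp(-n²t/2) sin(nξ). From θ(ξ,0) = 2sin(ξ) + 2sin(4ξ): c_1=2, c_4=2.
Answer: θ(ξ, t) = 2exp(-8t)sin(4ξ) + 2exp(-t/2)sin(ξ)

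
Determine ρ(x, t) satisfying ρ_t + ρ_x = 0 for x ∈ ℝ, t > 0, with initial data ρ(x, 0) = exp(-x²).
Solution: By method of characteristics (waves move right with speed 1):
Along characteristics x - t = const, ρ is constant, so ρ(x,t) = f(x - t) with f = ρ(·, 0).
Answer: ρ(x, t) = exp(-(-t + x)²)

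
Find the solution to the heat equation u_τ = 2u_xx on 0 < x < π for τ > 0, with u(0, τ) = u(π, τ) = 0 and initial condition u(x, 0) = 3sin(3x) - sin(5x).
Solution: Using separation of variables u = X(x)T(τ):
Eigenfunctions: sin(nx), n = 1, 2, 3, ...
General solution: u(x, τ) = Σ c_n sin(nx) exp(-2n² τ)
Matching u(x,0) = 3sin(3x) - sin(5x) term by term: c_3=3, c_5=-1.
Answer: u(x, τ) = 3exp(-18τ)sin(3x) - exp(-50τ)sin(5x)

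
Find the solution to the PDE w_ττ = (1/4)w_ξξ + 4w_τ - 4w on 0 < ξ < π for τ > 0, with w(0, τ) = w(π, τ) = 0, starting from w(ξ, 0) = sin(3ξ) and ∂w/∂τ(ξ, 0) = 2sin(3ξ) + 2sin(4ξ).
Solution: Substitute w = exp(2τ)u, i.e. u = exp(-2τ)w.
By the product rule, w_τ = exp(2τ)(u_τ + 2u), w_ττ = exp(2τ)(u_ττ + 4u_τ + 4u), w_ξξ = exp(2τ)u_ξξ.
Substituting into the PDE and dividing by exp(2τ): u_ττ + 4u_τ + 4u = (1/4)u_ξξ + 4(u_τ + 2u) - 4u.
The lower-order terms cancel, leaving the standard wave equation u_ττ = (1/4)u_ξξ.
Initial data for u: u(ξ,0) = w(ξ,0) = sin(3ξ); u_τ(ξ,0) = w_τ(ξ,0) - 2w(ξ,0) = 2sin(4ξ). The boundary conditions carry over: u(0,τ) = u(π,τ) = 0.
Solve for u:
  Using separation of variables u = X(ξ)T(τ):
  Eigenfunctions: sin(nξ), n = 1, 2, 3, ...
  General solution: u(ξ, τ) = Σ [A_n cos(n τ/2) + B_n sin(n τ/2)] sin(nξ)
  From u(ξ,0) = sin(3ξ): A_3=1. From u_τ(ξ,0) = 2sin(4ξ), using u_τ(ξ,0) = Σ ω_n B_n sin(nξ) with ω_n = n/2: B_4 = 2/2 = 1.
Hence u(ξ,τ) = sin(3ξ)cos(3τ/2) + sin(4ξ)sin(2τ).
Transform back: w(ξ,τ) = exp(2τ)u(ξ,τ).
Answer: w(ξ, τ) = exp(2τ)sin(3ξ)cos(3τ/2) + exp(2τ)sin(4ξ)sin(2τ)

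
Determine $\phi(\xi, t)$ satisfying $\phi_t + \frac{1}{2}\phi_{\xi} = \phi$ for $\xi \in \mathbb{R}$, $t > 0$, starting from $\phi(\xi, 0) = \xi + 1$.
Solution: Substitute $\phi = e^{t}u$, i.e. $u = e^{-t}\phi$.
By the product rule, $\phi_t = e^{t}(u_t + u)$, $\phi_{\xi} = e^{t}u_{\xi}$.
Substituting into the PDE and dividing by $e^{t}$: $u_t + u + \frac{1}{2}u_{\xi} = u$.
The lower-order terms cancel, leaving the standard advection equation $u_t + \frac{1}{2}u_{\xi} = 0$.
Initial data for $u$: $u(\xi,0) = \phi(\xi,0) = \xi + 1$.
Solve for $u$:
  By method of characteristics (waves move right with speed 1/2):
  Along characteristics $\xi - \frac{1}{2}t =$ const, $u$ is constant, so $u(\xi,t) = f(\xi - \frac{1}{2}t)$ with $f = u( \cdot , 0)$.
Hence $u(\xi,t) = -\frac{1}{2} t + \xi + 1$.
Transform back: $\phi(\xi,t) = e^{t}u(\xi,t)$.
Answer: $\phi(\xi, t) = \xi e^{t} - \frac{1}{2} t e^{t} + e^{t}$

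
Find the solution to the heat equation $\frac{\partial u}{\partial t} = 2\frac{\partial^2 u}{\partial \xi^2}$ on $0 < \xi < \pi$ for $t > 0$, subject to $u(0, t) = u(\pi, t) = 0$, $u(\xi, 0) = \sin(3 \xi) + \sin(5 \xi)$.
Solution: Separating variables: $u = \sum c_n e^{-2n^2t} \sin(n\xi)$. From $u(\xi,0) = \sin(3 \xi) + \sin(5 \xi)$: $c_3=1, c_5=1$.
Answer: $u(\xi, t) = e^{-18 t} \sin(3 \xi) + e^{-50 t} \sin(5 \xi)$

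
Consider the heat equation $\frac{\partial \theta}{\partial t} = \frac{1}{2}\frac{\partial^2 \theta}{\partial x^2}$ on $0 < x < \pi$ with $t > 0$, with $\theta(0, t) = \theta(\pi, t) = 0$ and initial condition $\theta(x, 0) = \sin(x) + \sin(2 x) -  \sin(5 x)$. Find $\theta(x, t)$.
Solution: Using separation of variables $\theta = X(x)G(t)$:
Eigenfunctions: $\sin(nx)$, $n = 1, 2, 3, \ldots$
General solution: $\theta(x, t) = \sum c_n \sin(nx) e^{-n^2 t/2}$
Matching $\theta(x,0) = \sin(x) + \sin(2 x) - \sin(5 x)$ term by term: $c_1=1, c_2=1, c_5=-1$.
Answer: $\theta(x, t) = e^{-2 t} \sin(2 x) + e^{-t/2} \sin(x) -  e^{-25 t/2} \sin(5 x)$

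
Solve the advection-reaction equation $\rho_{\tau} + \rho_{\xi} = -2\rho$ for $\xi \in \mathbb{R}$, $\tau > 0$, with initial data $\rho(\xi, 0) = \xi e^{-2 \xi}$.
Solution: Substitute $\rho = e^{-2\xi}u$, i.e. $u = e^{2\xi}\rho$.
By the product rule, $\rho_{\xi} = e^{-2\xi}(u_{\xi} - 2u)$, $\rho_{\tau} = e^{-2\xi}u_{\tau}$.
Substituting into the PDE and dividing by $e^{-2\xi}$: $u_{\tau} + (u_{\xi} - 2u) = -2u$.
The lower-order terms cancel, leaving the standard advection equation $u_{\tau} + u_{\xi} = 0$.
Initial data for $u$: $u(\xi,0) = e^{2\xi}\rho(\xi,0) = \xi$.
Solve for $u$:
  By method of characteristics (waves move right with speed 1):
  Along characteristics $\xi - \tau =$ const, $u$ is constant, so $u(\xi,\tau) = f(\xi - \tau)$ with $f = u( \cdot , 0)$.
Hence $u(\xi,\tau) = \xi - \tau$.
Transform back: $\rho(\xi,\tau) = e^{-2\xi}u(\xi,\tau)$.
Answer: $\rho(\xi, \tau) = - \tau e^{-2 \xi} + \xi e^{-2 \xi}$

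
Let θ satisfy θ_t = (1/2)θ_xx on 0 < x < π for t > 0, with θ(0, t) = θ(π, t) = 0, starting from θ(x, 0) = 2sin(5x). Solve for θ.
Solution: Using separation of variables θ = X(x)G(t):
Eigenfunctions: sin(nx), n = 1, 2, 3, ...
General solution: θ(x, t) = Σ c_n sin(nx) exp(-n² t/2)
Matching θ(x,0) = 2sin(5x) term by term: c_5=2.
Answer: θ(x, t) = 2exp(-25t/2)sin(5x)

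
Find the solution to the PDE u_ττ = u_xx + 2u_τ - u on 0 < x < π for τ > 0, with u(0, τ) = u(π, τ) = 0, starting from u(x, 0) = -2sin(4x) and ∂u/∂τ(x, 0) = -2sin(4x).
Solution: Substitute u = exp(τ)w.
Then u_τ = exp(τ)(w_τ + w), u_ττ = exp(τ)(w_ττ + 2w_τ + w), u_xx = exp(τ)w_xx; substituting and dividing by exp(τ), the lower-order terms cancel: w_ττ = w_xx (standard wave equation).
Data for w: w(x,0) = u(x,0) = -2sin(4x); w_τ(x,0) = u_τ(x,0) - u(x,0) = 0. The boundary conditions carry over: w(0,τ) = w(π,τ) = 0.
Separating variables: w = Σ [A_n cos(ω_n τ) + B_n sin(ω_n τ)] sin(nx), ω_n = n. From ICs: A_4=-2.
So w(x,τ) = -2sin(4x)cos(4τ), and u(x,τ) = exp(τ)w(x,τ).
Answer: u(x, τ) = -2exp(τ)sin(4x)cos(4τ)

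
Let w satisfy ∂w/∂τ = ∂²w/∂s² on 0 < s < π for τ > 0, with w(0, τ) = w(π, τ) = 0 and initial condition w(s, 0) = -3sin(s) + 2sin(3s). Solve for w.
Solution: Separating variables: w = Σ c_n exp(-n²τ) sin(ns). From w(s,0) = -3sin(s) + 2sin(3s): c_1=-3, c_3=2.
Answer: w(s, τ) = -3exp(-τ)sin(s) + 2exp(-9τ)sin(3s)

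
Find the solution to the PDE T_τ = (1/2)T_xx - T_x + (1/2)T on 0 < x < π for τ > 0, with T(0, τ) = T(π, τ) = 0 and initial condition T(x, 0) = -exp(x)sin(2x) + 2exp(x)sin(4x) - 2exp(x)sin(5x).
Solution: Substitute T = exp(x)u.
Then T_x = exp(x)(u_x + u), T_xx = exp(x)(u_xx + 2u_x + u), T_τ = exp(x)u_τ; substituting and dividing by exp(x), the lower-order terms cancel: u_τ = (1/2)u_xx (standard heat equation).
Data for u: u(x,0) = exp(-x)T(x,0) = -sin(2x) + 2sin(4x) - 2sin(5x). The boundary conditions carry over: u(0,τ) = u(π,τ) = 0.
Separating variables: u = Σ c_n exp(-n²τ/2) sin(nx). From u(x,0) = -sin(2x) + 2sin(4x) - 2sin(5x): c_2=-1, c_4=2, c_5=-2.
So u(x,τ) = -exp(-2τ)sin(2x) + 2exp(-8τ)sin(4x) - 2exp(-25τ/2)sin(5x), and T(x,τ) = exp(x)u(x,τ).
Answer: T(x, τ) = -exp(x)exp(-2τ)sin(2x) + 2exp(x)exp(-8τ)sin(4x) - 2exp(x)exp(-25τ/2)sin(5x)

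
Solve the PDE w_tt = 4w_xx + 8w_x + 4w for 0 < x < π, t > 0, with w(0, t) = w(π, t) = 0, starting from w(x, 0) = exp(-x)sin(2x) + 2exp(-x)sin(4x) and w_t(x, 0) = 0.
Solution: Substitute w = exp(-x)u.
Then w_x = exp(-x)(u_x - u), w_xx = exp(-x)(u_xx - 2u_x + u), w_tt = exp(-x)u_tt; substituting and dividing by exp(-x), the lower-order terms cancel: u_tt = 4u_xx (standard wave equation).
Data for u: u(x,0) = exp(x)w(x,0) = sin(2x) + 2sin(4x); u_t(x,0) = exp(x)w_t(x,0) = 0. The boundary conditions carry over: u(0,t) = u(π,t) = 0.
Separating variables: u = Σ [A_n cos(ω_n t) + B_n sin(ω_n t)] sin(nx), ω_n = 2n. From ICs: A_2=1, A_4=2.
So u(x,t) = sin(2x)cos(4t) + 2sin(4x)cos(8t), and w(x,t) = exp(-x)u(x,t).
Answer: w(x, t) = exp(-x)sin(2x)cos(4t) + 2exp(-x)sin(4x)cos(8t)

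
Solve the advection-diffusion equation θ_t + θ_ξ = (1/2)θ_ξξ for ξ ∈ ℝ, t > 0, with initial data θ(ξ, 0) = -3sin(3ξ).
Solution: Change to a moving frame: let η = ξ - t, σ = t and write θ(ξ,t) = u(η,σ).
By the chain rule θ_t = u_σ - u_η, θ_ξ = u_η, θ_ξξ = u_ηη.
Then θ_t + θ_ξ = u_σ: the advection term cancels and the PDE becomes the heat equation u_σ = (1/2)u_ηη on η ∈ ℝ.
Initial data: u(η,0) = θ(η,0) = -3sin(3η).
On η ∈ ℝ each mode satisfies (sin(nη))″ = -n² sin(nη), so exp(-n²σ/2) sin(nη) solves the heat equation; by superposition u(η,σ) = Σ c_n exp(-n²σ/2) sin(nη).
Reading off the coefficients: c_3=-3, so u(η,σ) = -3exp(-9σ/2)sin(3η).
Substituting back η = ξ - t, σ = t: θ(ξ,t) = u(ξ - t, t).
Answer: θ(ξ, t) = 3exp(-9t/2)sin(3t - 3ξ)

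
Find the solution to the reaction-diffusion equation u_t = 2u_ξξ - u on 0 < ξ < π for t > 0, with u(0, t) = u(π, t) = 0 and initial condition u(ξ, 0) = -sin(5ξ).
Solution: Substitute u = exp(-t)w, i.e. w = exp(t)u.
By the product rule, u_t = exp(-t)(w_t - w), u_ξξ = exp(-t)w_ξξ.
Substituting into the PDE and dividing by exp(-t): w_t - w = 2w_ξξ - w.
The lower-order terms cancel, leaving the standard heat equation w_t = 2w_ξξ.
Initial data for w: w(ξ,0) = u(ξ,0) = -sin(5ξ). The boundary conditions carry over: w(0,t) = w(π,t) = 0.
Solve for w:
  Using separation of variables w = X(ξ)T(t):
  Eigenfunctions: sin(nξ), n = 1, 2, 3, ...
  General solution: w(ξ, t) = Σ c_n sin(nξ) exp(-2n² t)
  Matching w(ξ,0) = -sin(5ξ) term by term: c_5=-1.
Hence w(ξ,t) = -exp(-50t)sin(5ξ).
Transform back: u(ξ,t) = exp(-t)w(ξ,t).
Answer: u(ξ, t) = -exp(-51t)sin(5ξ)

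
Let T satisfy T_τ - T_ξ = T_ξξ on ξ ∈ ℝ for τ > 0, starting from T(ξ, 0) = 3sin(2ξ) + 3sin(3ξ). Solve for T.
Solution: Change to a moving frame: let η = ξ + τ, σ = τ and write T(ξ,τ) = u(η,σ).
By the chain rule T_τ = u_σ + u_η, T_ξ = u_η, T_ξξ = u_ηη.
Then T_τ - T_ξ = u_σ: the advection term cancels and the PDE becomes the heat equation u_σ = u_ηη on η ∈ ℝ.
Initial data: u(η,0) = T(η,0) = 3sin(2η) + 3sin(3η).
On η ∈ ℝ each mode satisfies (sin(nη))″ = -n² sin(nη), so exp(-n²σ) sin(nη) solves the heat equation; by superposition u(η,σ) = Σ c_n exp(-n²σ) sin(nη).
Reading off the coefficients: c_2=3, c_3=3, so u(η,σ) = 3exp(-4σ)sin(2η) + 3exp(-9σ)sin(3η).
Substituting back η = ξ + τ, σ = τ: T(ξ,τ) = u(ξ + τ, τ).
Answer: T(ξ, τ) = 3exp(-4τ)sin(2ξ + 2τ) + 3exp(-9τ)sin(3ξ + 3τ)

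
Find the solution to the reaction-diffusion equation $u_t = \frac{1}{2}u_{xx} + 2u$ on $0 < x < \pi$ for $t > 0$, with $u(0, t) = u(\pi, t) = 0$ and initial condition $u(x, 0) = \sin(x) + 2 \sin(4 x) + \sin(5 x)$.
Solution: Substitute $u = e^{2t}w$.
Then $u_t = e^{2t}(w_t + 2w)$, $u_{xx} = e^{2t}w_{xx}$; substituting and dividing by $e^{2t}$, the lower-order terms cancel: $w_t = \frac{1}{2}w_{xx}$ (standard heat equation).
Data for $w$: $w(x,0) = u(x,0) = \sin(x) + 2 \sin(4 x) + \sin(5 x)$. The boundary conditions carry over: $w(0,t) = w(\pi,t) = 0$.
Separating variables: $w = \sum c_n e^{-n^2t/2} \sin(nx)$. From $w(x,0) = \sin(x) + 2 \sin(4 x) + \sin(5 x)$: $c_1=1, c_4=2, c_5=1$.
So $w(x,t) = 2 e^{-8 t} \sin(4 x) + e^{-t/2} \sin(x) + e^{-25 t/2} \sin(5 x)$, and $u(x,t) = e^{2t}w(x,t)$.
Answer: $u(x, t) = e^{3 t/2} \sin(x) + 2 e^{-6 t} \sin(4 x) + e^{-21 t/2} \sin(5 x)$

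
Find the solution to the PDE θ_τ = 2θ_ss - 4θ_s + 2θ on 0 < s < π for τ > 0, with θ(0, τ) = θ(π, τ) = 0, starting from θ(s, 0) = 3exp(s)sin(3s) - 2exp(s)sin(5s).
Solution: Substitute θ = exp(s)u, i.e. u = exp(-s)θ.
By the product rule, θ_s = exp(s)(u_s + u), θ_ss = exp(s)(u_ss + 2u_s + u), θ_τ = exp(s)u_τ.
Substituting into the PDE and dividing by exp(s): u_τ = 2(u_ss + 2u_s + u) - 4(u_s + u) + 2u.
The lower-order terms cancel, leaving the standard heat equation u_τ = 2u_ss.
Initial data for u: u(s,0) = exp(-s)θ(s,0) = 3sin(3s) - 2sin(5s). The boundary conditions carry over: u(0,τ) = u(π,τ) = 0.
Solve for u:
  Using separation of variables u = X(s)G(τ):
  Eigenfunctions: sin(ns), n = 1, 2, 3, ...
  General solution: u(s, τ) = Σ c_n sin(ns) exp(-2n² τ)
  Matching u(s,0) = 3sin(3s) - 2sin(5s) term by term: c_3=3, c_5=-2.
Hence u(s,τ) = 3exp(-18τ)sin(3s) - 2exp(-50τ)sin(5s).
Transform back: θ(s,τ) = exp(s)u(s,τ).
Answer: θ(s, τ) = 3exp(s)exp(-18τ)sin(3s) - 2exp(s)exp(-50τ)sin(5s)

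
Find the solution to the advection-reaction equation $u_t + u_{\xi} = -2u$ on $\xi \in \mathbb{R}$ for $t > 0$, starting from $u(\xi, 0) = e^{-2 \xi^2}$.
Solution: Substitute $u = e^{-2t}w$.
Then $u_t = e^{-2t}(w_t - 2w)$, $u_{\xi} = e^{-2t}w_{\xi}$; substituting and dividing by $e^{-2t}$, the lower-order terms cancel: $w_t + w_{\xi} = 0$ (standard advection equation).
Data for $w$: $w(\xi,0) = u(\xi,0) = e^{-2 \xi^2}$.
By characteristics ($d\xi/dt = 1$), $w(\xi,t) = f(\xi - t)$ with $f = w( \cdot , 0)$.
So $w(\xi,t) = e^{-2 (-t + \xi)^2}$, and $u(\xi,t) = e^{-2t}w(\xi,t)$.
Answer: $u(\xi, t) = e^{-2 t} e^{-2 (\xi - t)^2}$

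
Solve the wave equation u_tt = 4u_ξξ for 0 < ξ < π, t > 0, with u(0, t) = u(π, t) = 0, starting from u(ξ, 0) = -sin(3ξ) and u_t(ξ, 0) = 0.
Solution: Separating variables: u = Σ [A_n cos(ω_n t) + B_n sin(ω_n t)] sin(nξ), ω_n = 2n. From ICs: A_3=-1.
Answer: u(ξ, t) = -sin(3ξ)cos(6t)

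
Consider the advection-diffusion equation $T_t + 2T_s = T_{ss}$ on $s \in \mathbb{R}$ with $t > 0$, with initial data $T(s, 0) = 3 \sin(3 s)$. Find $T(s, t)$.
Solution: Change to a moving frame: let $\eta = s - 2t$, $\sigma = t$ and write $T(s,t) = u(\eta,\sigma)$.
By the chain rule $T_t = u_{\sigma} - 2u_{\eta}$, $T_s = u_{\eta}$, $T_{ss} = u_{\eta\eta}$.
Then $T_t + 2T_s = u_{\sigma}$: the advection term cancels and the PDE becomes the heat equation $u_{\sigma} = u_{\eta\eta}$ on $\eta \in \mathbb{R}$.
Initial data: $u(\eta,0) = T(\eta,0) = 3 \sin(3 \eta)$.
On $\eta \in \mathbb{R}$ each mode satisfies $(\sin(n\eta))'' = -n^2 \sin(n\eta)$, so $e^{-n^2\sigma} \sin(n\eta)$ solves the heat equation; by superposition $u(\eta,\sigma) = \sum c_n e^{-n^2\sigma} \sin(n\eta)$.
Reading off the coefficients: $c_3=3$, so $u(\eta,\sigma) = 3 e^{-9 \sigma} \sin(3 \eta)$.
Substituting back $\eta = s - 2t$, $\sigma = t$: $T(s,t) = u(s - 2t, t)$.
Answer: $T(s, t) = 3 e^{-9 t} \sin(3 s - 6 t)$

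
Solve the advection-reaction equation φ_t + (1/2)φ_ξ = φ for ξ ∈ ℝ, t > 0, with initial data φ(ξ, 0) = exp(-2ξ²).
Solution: Substitute φ = exp(t)u.
Then φ_t = exp(t)(u_t + u), φ_ξ = exp(t)u_ξ; substituting and dividing by exp(t), the lower-order terms cancel: u_t + (1/2)u_ξ = 0 (standard advection equation).
Data for u: u(ξ,0) = φ(ξ,0) = exp(-2ξ²).
By characteristics (dξ/dt = 1/2), u(ξ,t) = f(ξ - (1/2)t) with f = u(·, 0).
So u(ξ,t) = exp(-2(-t/2 + ξ)²), and φ(ξ,t) = exp(t)u(ξ,t).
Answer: φ(ξ, t) = exp(t)exp(-2(-t/2 + ξ)²)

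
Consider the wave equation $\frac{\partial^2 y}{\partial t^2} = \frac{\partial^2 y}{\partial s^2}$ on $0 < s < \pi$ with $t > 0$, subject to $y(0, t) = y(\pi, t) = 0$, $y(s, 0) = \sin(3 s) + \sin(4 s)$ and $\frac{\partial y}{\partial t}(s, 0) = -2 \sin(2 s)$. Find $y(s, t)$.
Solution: Separating variables: $y = \sum [A_n \cos(\omega_n t) + B_n \sin(\omega_n t)] \sin(ns)$, $\omega_n = n$. From ICs ($B_n$ = velocity coefficient / $\omega_n$): $A_3=1, A_4=1, B_2=-1$.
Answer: $y(s, t) = - \sin(2 s) \sin(2 t) + \sin(3 s) \cos(3 t) + \sin(4 s) \cos(4 t)$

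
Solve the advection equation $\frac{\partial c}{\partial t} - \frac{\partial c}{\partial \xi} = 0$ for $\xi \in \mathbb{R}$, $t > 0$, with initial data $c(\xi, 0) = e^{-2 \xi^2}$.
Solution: By characteristics ($d\xi/dt = -1$), $c(\xi,t) = f(\xi + t)$ with $f = c( \cdot , 0)$.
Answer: $c(\xi, t) = e^{-2 (\xi + t)^2}$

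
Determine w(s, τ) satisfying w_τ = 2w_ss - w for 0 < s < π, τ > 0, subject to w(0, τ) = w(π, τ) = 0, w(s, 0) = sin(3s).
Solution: Substitute w = exp(-τ)u, i.e. u = exp(τ)w.
By the product rule, w_τ = exp(-τ)(u_τ - u), w_ss = exp(-τ)u_ss.
Substituting into the PDE and dividing by exp(-τ): u_τ - u = 2u_ss - u.
The lower-order terms cancel, leaving the standard heat equation u_τ = 2u_ss.
Initial data for u: u(s,0) = w(s,0) = sin(3s). The boundary conditions carry over: u(0,τ) = u(π,τ) = 0.
Solve for u:
  Using separation of variables u = X(s)T(τ):
  Eigenfunctions: sin(ns), n = 1, 2, 3, ...
  General solution: u(s, τ) = Σ c_n sin(ns) exp(-2n² τ)
  Matching u(s,0) = sin(3s) term by term: c_3=1.
Hence u(s,τ) = exp(-18τ)sin(3s).
Transform back: w(s,τ) = exp(-τ)u(s,τ).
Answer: w(s, τ) = exp(-19τ)sin(3s)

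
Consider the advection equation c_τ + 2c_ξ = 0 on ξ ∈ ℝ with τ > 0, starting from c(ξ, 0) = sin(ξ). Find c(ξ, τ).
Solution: By method of characteristics (waves move right with speed 2):
Along characteristics ξ - 2τ = const, c is constant, so c(ξ,τ) = f(ξ - 2τ) with f = c(·, 0).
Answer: c(ξ, τ) = sin(ξ - 2τ)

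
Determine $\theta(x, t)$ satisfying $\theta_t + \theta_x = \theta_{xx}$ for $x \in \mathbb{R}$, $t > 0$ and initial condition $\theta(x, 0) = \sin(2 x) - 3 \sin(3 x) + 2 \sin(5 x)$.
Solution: Change to a moving frame: let $\eta = x - t$, $\sigma = t$ and write $\theta(x,t) = u(\eta,\sigma)$.
By the chain rule $\theta_t = u_{\sigma} - u_{\eta}$, $\theta_x = u_{\eta}$, $\theta_{xx} = u_{\eta\eta}$.
Then $\theta_t + \theta_x = u_{\sigma}$: the advection term cancels and the PDE becomes the heat equation $u_{\sigma} = u_{\eta\eta}$ on $\eta \in \mathbb{R}$.
Initial data: $u(\eta,0) = \theta(\eta,0) = \sin(2 \eta) - 3 \sin(3 \eta) + 2 \sin(5 \eta)$.
On $\eta \in \mathbb{R}$ each mode satisfies $(\sin(n\eta))'' = -n^2 \sin(n\eta)$, so $e^{-n^2\sigma} \sin(n\eta)$ solves the heat equation; by superposition $u(\eta,\sigma) = \sum c_n e^{-n^2\sigma} \sin(n\eta)$.
Reading off the coefficients: $c_2=1, c_3=-3, c_5=2$, so $u(\eta,\sigma) = e^{-4 \sigma} \sin(2 \eta) - 3 e^{-9 \sigma} \sin(3 \eta) + 2 e^{-25 \sigma} \sin(5 \eta)$.
Substituting back $\eta = x - t$, $\sigma = t$: $\theta(x,t) = u(x - t, t)$.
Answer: $\theta(x, t) = - e^{-4 t} \sin(2 t - 2 x) + 3 e^{-9 t} \sin(3 t - 3 x) - 2 e^{-25 t} \sin(5 t - 5 x)$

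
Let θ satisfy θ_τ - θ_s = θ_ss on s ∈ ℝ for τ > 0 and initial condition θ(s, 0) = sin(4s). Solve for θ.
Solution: Moving frame: η = s + τ, σ = τ, θ = u(η,σ), so θ_τ = u_σ + u_η and θ_ss = u_ηη.
Hence θ_τ - θ_s = u_σ and the PDE becomes the heat equation u_σ = u_ηη on η ∈ ℝ.
Initial data: u(η,0) = θ(η,0) = sin(4η). Each mode sin(nη) decays as exp(-n²σ) on ℝ, so u(η,σ) = Σ c_n exp(-n²σ) sin(nη) with c_4=1: u(η,σ) = exp(-16σ)sin(4η).
Substituting back: θ(s,τ) = u(s + τ, τ).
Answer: θ(s, τ) = exp(-16τ)sin(4s + 4τ)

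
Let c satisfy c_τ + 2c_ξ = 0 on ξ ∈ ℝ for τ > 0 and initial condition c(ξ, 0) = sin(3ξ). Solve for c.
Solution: By characteristics (dξ/dτ = 2), c(ξ,τ) = f(ξ - 2τ) with f = c(·, 0).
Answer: c(ξ, τ) = sin(3ξ - 6τ)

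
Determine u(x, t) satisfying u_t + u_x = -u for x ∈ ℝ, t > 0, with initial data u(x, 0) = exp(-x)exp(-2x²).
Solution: Substitute u = exp(-x)w.
Then u_x = exp(-x)(w_x - w), u_t = exp(-x)w_t; substituting and dividing by exp(-x), the lower-order terms cancel: w_t + w_x = 0 (standard advection equation).
Data for w: w(x,0) = exp(x)u(x,0) = exp(-2x²).
By characteristics (dx/dt = 1), w(x,t) = f(x - t) with f = w(·, 0).
So w(x,t) = exp(-2(-t + x)²), and u(x,t) = exp(-x)w(x,t).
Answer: u(x, t) = exp(-x)exp(-2(-t + x)²)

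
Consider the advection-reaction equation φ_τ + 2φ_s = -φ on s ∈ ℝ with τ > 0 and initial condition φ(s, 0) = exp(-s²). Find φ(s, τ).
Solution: Substitute φ = exp(-τ)u, i.e. u = exp(τ)φ.
By the product rule, φ_τ = exp(-τ)(u_τ - u), φ_s = exp(-τ)u_s.
Substituting into the PDE and dividing by exp(-τ): u_τ - u + 2u_s = -u.
The lower-order terms cancel, leaving the standard advection equation u_τ + 2u_s = 0.
Initial data for u: u(s,0) = φ(s,0) = exp(-s²).
Solve for u:
  By method of characteristics (waves move right with speed 2):
  Along characteristics s - 2τ = const, u is constant, so u(s,τ) = f(s - 2τ) with f = u(·, 0).
Hence u(s,τ) = exp(-(s - 2τ)²).
Transform back: φ(s,τ) = exp(-τ)u(s,τ).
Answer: φ(s, τ) = exp(-τ)exp(-(s - 2τ)²)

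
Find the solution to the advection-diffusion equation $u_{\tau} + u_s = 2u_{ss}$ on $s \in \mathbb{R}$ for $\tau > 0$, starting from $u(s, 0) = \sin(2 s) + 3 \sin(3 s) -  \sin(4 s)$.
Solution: Change to a moving frame: let $\eta = s - \tau$, $\sigma = \tau$ and write $u(s,\tau) = w(\eta,\sigma)$.
By the chain rule $u_{\tau} = w_{\sigma} - w_{\eta}$, $u_s = w_{\eta}$, $u_{ss} = w_{\eta\eta}$.
Then $u_{\tau} + u_s = w_{\sigma}$: the advection term cancels and the PDE becomes the heat equation $w_{\sigma} = 2w_{\eta\eta}$ on $\eta \in \mathbb{R}$.
Initial data: $w(\eta,0) = u(\eta,0) = \sin(2 \eta) + 3 \sin(3 \eta) - \sin(4 \eta)$.
On $\eta \in \mathbb{R}$ each mode satisfies $(\sin(n\eta))'' = -n^2 \sin(n\eta)$, so $e^{-2n^2\sigma} \sin(n\eta)$ solves the heat equation; by superposition $w(\eta,\sigma) = \sum c_n e^{-2n^2\sigma} \sin(n\eta)$.
Reading off the coefficients: $c_2=1, c_3=3, c_4=-1$, so $w(\eta,\sigma) = e^{-8 \sigma} \sin(2 \eta) + 3 e^{-18 \sigma} \sin(3 \eta) - e^{-32 \sigma} \sin(4 \eta)$.
Substituting back $\eta = s - \tau$, $\sigma = \tau$: $u(s,\tau) = w(s - \tau, \tau)$.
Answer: $u(s, \tau) = - e^{-8 \tau} \sin(2 \tau - 2 s) - 3 e^{-18 \tau} \sin(3 \tau - 3 s) + e^{-32 \tau} \sin(4 \tau - 4 s)$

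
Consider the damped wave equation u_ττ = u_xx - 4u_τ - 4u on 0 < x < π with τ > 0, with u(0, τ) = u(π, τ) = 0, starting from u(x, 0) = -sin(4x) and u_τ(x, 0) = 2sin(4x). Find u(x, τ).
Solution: Substitute u = exp(-2τ)w, i.e. w = exp(2τ)u.
By the product rule, u_τ = exp(-2τ)(w_τ - 2w), u_ττ = exp(-2τ)(w_ττ - 4w_τ + 4w), u_xx = exp(-2τ)w_xx.
Substituting into the PDE and dividing by exp(-2τ): w_ττ - 4w_τ + 4w = w_xx - 4(w_τ - 2w) - 4w.
The lower-order terms cancel, leaving the standard wave equation w_ττ = w_xx.
Initial data for w: w(x,0) = u(x,0) = -sin(4x); w_τ(x,0) = u_τ(x,0) + 2u(x,0) = 0. The boundary conditions carry over: w(0,τ) = w(π,τ) = 0.
Solve for w:
  Using separation of variables w = X(x)T(τ):
  Eigenfunctions: sin(nx), n = 1, 2, 3, ...
  General solution: w(x, τ) = Σ [A_n cos(n τ) + B_n sin(n τ)] sin(nx)
  From w(x,0) = -sin(4x): A_4=-1. From w_τ(x,0) = 0: all B_n = 0.
Hence w(x,τ) = -sin(4x)cos(4τ).
Transform back: u(x,τ) = exp(-2τ)w(x,τ).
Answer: u(x, τ) = -exp(-2τ)sin(4x)cos(4τ)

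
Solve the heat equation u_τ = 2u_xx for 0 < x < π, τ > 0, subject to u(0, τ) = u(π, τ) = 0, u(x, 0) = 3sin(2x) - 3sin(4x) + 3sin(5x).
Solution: Using separation of variables u = X(x)T(τ):
Eigenfunctions: sin(nx), n = 1, 2, 3, ...
General solution: u(x, τ) = Σ c_n sin(nx) exp(-2n² τ)
Matching u(x,0) = 3sin(2x) - 3sin(4x) + 3sin(5x) term by term: c_2=3, c_4=-3, c_5=3.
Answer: u(x, τ) = 3exp(-8τ)sin(2x) - 3exp(-32τ)sin(4x) + 3exp(-50τ)sin(5x)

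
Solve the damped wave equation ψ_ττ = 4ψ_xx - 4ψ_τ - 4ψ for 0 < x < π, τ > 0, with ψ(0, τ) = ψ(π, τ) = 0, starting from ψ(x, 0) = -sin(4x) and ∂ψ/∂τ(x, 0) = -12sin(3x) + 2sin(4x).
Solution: Substitute ψ = exp(-2τ)u.
Then ψ_τ = exp(-2τ)(u_τ - 2u), ψ_ττ = exp(-2τ)(u_ττ - 4u_τ + 4u), ψ_xx = exp(-2τ)u_xx; substituting and dividing by exp(-2τ), the lower-order terms cancel: u_ττ = 4u_xx (standard wave equation).
Data for u: u(x,0) = ψ(x,0) = -sin(4x); u_τ(x,0) = ψ_τ(x,0) + 2ψ(x,0) = -12sin(3x). The boundary conditions carry over: u(0,τ) = u(π,τ) = 0.
Separating variables: u = Σ [A_n cos(ω_n τ) + B_n sin(ω_n τ)] sin(nx), ω_n = 2n. From ICs (B_n = velocity coefficient / ω_n): A_4=-1, B_3=-2.
So u(x,τ) = -2sin(3x)sin(6τ) - sin(4x)cos(8τ), and ψ(x,τ) = exp(-2τ)u(x,τ).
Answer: ψ(x, τ) = -2exp(-2τ)sin(3x)sin(6τ) - exp(-2τ)sin(4x)cos(8τ)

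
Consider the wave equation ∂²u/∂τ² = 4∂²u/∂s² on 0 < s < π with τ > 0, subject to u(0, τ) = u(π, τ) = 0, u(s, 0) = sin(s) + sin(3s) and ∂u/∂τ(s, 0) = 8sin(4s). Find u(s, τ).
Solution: Separating variables: u = Σ [A_n cos(ω_n τ) + B_n sin(ω_n τ)] sin(ns), ω_n = 2n. From ICs (B_n = velocity coefficient / ω_n): A_1=1, A_3=1, B_4=1.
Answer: u(s, τ) = sin(s)cos(2τ) + sin(3s)cos(6τ) + sin(4s)sin(8τ)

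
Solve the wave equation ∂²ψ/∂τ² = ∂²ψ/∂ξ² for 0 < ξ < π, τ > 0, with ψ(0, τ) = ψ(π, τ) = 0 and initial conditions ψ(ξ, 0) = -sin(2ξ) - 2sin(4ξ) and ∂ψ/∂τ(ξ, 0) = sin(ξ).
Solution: Separating variables: ψ = Σ [A_n cos(ω_n τ) + B_n sin(ω_n τ)] sin(nξ), ω_n = n. From ICs (B_n = velocity coefficient / ω_n): A_2=-1, A_4=-2, B_1=1.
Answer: ψ(ξ, τ) = sin(ξ)sin(τ) - sin(2ξ)cos(2τ) - 2sin(4ξ)cos(4τ)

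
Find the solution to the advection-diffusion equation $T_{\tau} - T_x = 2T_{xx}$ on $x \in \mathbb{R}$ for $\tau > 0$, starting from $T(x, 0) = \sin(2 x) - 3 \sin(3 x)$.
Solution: Moving frame: $\eta = x + \tau$, $\sigma = \tau$, $T = u(\eta,\sigma)$, so $T_{\tau} = u_{\sigma} + u_{\eta}$ and $T_{xx} = u_{\eta\eta}$.
Hence $T_{\tau} - T_x = u_{\sigma}$ and the PDE becomes the heat equation $u_{\sigma} = 2u_{\eta\eta}$ on $\eta \in \mathbb{R}$.
Initial data: $u(\eta,0) = T(\eta,0) = \sin(2 \eta) - 3 \sin(3 \eta)$. Each mode $\sin(n\eta)$ decays as $e^{-2n^2\sigma}$ on $\mathbb{R}$, so $u(\eta,\sigma) = \sum c_n e^{-2n^2\sigma} \sin(n\eta)$ with $c_2=1, c_3=-3$: $u(\eta,\sigma) = e^{-8 \sigma} \sin(2 \eta) - 3 e^{-18 \sigma} \sin(3 \eta)$.
Substituting back: $T(x,\tau) = u(x + \tau, \tau)$.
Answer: $T(x, \tau) = e^{-8 \tau} \sin(2 \tau + 2 x) - 3 e^{-18 \tau} \sin(3 \tau + 3 x)$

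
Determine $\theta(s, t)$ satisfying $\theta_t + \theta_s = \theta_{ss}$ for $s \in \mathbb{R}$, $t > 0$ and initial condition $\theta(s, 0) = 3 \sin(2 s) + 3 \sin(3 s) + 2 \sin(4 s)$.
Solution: Moving frame: $\eta = s - t$, $\sigma = t$, $\theta = u(\eta,\sigma)$, so $\theta_t = u_{\sigma} - u_{\eta}$ and $\theta_{ss} = u_{\eta\eta}$.
Hence $\theta_t + \theta_s = u_{\sigma}$ and the PDE becomes the heat equation $u_{\sigma} = u_{\eta\eta}$ on $\eta \in \mathbb{R}$.
Initial data: $u(\eta,0) = \theta(\eta,0) = 3 \sin(2 \eta) + 3 \sin(3 \eta) + 2 \sin(4 \eta)$. Each mode $\sin(n\eta)$ decays as $e^{-n^2\sigma}$ on $\mathbb{R}$, so $u(\eta,\sigma) = \sum c_n e^{-n^2\sigma} \sin(n\eta)$ with $c_2=3, c_3=3, c_4=2$: $u(\eta,\sigma) = 3 e^{-4 \sigma} \sin(2 \eta) + 3 e^{-9 \sigma} \sin(3 \eta) + 2 e^{-16 \sigma} \sin(4 \eta)$.
Substituting back: $\theta(s,t) = u(s - t, t)$.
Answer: $\theta(s, t) = 3 e^{-4 t} \sin(2 s - 2 t) + 3 e^{-9 t} \sin(3 s - 3 t) + 2 e^{-16 t} \sin(4 s - 4 t)$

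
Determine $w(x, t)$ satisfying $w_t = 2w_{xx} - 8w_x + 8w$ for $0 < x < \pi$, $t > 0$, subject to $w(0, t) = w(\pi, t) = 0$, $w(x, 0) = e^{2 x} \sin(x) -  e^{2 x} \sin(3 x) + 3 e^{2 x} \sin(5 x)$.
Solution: Substitute $w = e^{2x}u$, i.e. $u = e^{-2x}w$.
By the product rule, $w_x = e^{2x}(u_x + 2u)$, $w_{xx} = e^{2x}(u_{xx} + 4u_x + 4u)$, $w_t = e^{2x}u_t$.
Substituting into the PDE and dividing by $e^{2x}$: $u_t = 2(u_{xx} + 4u_x + 4u) - 8(u_x + 2u) + 8u$.
The lower-order terms cancel, leaving the standard heat equation $u_t = 2u_{xx}$.
Initial data for $u$: $u(x,0) = e^{-2x}w(x,0) = \sin(x) - \sin(3 x) + 3 \sin(5 x)$. The boundary conditions carry over: $u(0,t) = u(\pi,t) = 0$.
Solve for $u$:
  Using separation of variables $u = X(x)T(t)$:
  Eigenfunctions: $\sin(nx)$, $n = 1, 2, 3, \ldots$
  General solution: $u(x, t) = \sum c_n \sin(nx) e^{-2n^2 t}$
  Matching $u(x,0) = \sin(x) - \sin(3 x) + 3 \sin(5 x)$ term by term: $c_1=1, c_3=-1, c_5=3$.
Hence $u(x,t) = e^{-2 t} \sin(x) - e^{-18 t} \sin(3 x) + 3 e^{-50 t} \sin(5 x)$.
Transform back: $w(x,t) = e^{2x}u(x,t)$.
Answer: $w(x, t) = e^{-2 t} e^{2 x} \sin(x) -  e^{-18 t} e^{2 x} \sin(3 x) + 3 e^{-50 t} e^{2 x} \sin(5 x)$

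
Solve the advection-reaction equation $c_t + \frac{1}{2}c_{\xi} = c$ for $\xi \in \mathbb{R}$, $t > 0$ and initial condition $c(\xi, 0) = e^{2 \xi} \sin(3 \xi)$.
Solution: Substitute $c = e^{2\xi}u$, i.e. $u = e^{-2\xi}c$.
By the product rule, $c_{\xi} = e^{2\xi}(u_{\xi} + 2u)$, $c_t = e^{2\xi}u_t$.
Substituting into the PDE and dividing by $e^{2\xi}$: $u_t + \frac{1}{2}(u_{\xi} + 2u) = u$.
The lower-order terms cancel, leaving the standard advection equation $u_t + \frac{1}{2}u_{\xi} = 0$.
Initial data for $u$: $u(\xi,0) = e^{-2\xi}c(\xi,0) = \sin(3 \xi)$.
Solve for $u$:
  By method of characteristics (waves move right with speed 1/2):
  Along characteristics $\xi - \frac{1}{2}t =$ const, $u$ is constant, so $u(\xi,t) = f(\xi - \frac{1}{2}t)$ with $f = u( \cdot , 0)$.
Hence $u(\xi,t) = - \sin(3 t/2 - 3 \xi)$.
Transform back: $c(\xi,t) = e^{2\xi}u(\xi,t)$.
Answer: $c(\xi, t) = e^{2 \xi} \sin(3 \xi - 3 t/2)$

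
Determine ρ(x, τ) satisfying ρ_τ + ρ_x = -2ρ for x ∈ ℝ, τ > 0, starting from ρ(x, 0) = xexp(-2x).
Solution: Substitute ρ = exp(-2x)u, i.e. u = exp(2x)ρ.
By the product rule, ρ_x = exp(-2x)(u_x - 2u), ρ_τ = exp(-2x)u_τ.
Substituting into the PDE and dividing by exp(-2x): u_τ + (u_x - 2u) = -2u.
The lower-order terms cancel, leaving the standard advection equation u_τ + u_x = 0.
Initial data for u: u(x,0) = exp(2x)ρ(x,0) = x.
Solve for u:
  By method of characteristics (waves move right with speed 1):
  Along characteristics x - τ = const, u is constant, so u(x,τ) = f(x - τ) with f = u(·, 0).
Hence u(x,τ) = x - τ.
Transform back: ρ(x,τ) = exp(-2x)u(x,τ).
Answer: ρ(x, τ) = xexp(-2x) - τexp(-2x)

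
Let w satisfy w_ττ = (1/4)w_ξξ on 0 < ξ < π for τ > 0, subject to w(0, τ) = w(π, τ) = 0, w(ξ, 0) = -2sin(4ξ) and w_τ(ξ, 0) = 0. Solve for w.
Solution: Using separation of variables w = X(ξ)T(τ):
Eigenfunctions: sin(nξ), n = 1, 2, 3, ...
General solution: w(ξ, τ) = Σ [A_n cos(n τ/2) + B_n sin(n τ/2)] sin(nξ)
From w(ξ,0) = -2sin(4ξ): A_4=-2. From w_τ(ξ,0) = 0: all B_n = 0.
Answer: w(ξ, τ) = -2sin(4ξ)cos(2τ)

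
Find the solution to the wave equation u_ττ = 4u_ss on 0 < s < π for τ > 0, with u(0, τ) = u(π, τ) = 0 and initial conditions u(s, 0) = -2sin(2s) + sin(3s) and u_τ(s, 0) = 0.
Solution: Using separation of variables u = X(s)T(τ):
Eigenfunctions: sin(ns), n = 1, 2, 3, ...
General solution: u(s, τ) = Σ [A_n cos(2n τ) + B_n sin(2n τ)] sin(ns)
From u(s,0) = -2sin(2s) + sin(3s): A_2=-2, A_3=1. From u_τ(s,0) = 0: all B_n = 0.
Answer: u(s, τ) = -2sin(2s)cos(4τ) + sin(3s)cos(6τ)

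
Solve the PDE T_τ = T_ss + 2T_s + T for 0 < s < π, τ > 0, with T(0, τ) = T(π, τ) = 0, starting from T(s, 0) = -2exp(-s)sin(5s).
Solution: Substitute T = exp(-s)u, i.e. u = exp(s)T.
By the product rule, T_s = exp(-s)(u_s - u), T_ss = exp(-s)(u_ss - 2u_s + u), T_τ = exp(-s)u_τ.
Substituting into the PDE and dividing by exp(-s): u_τ = (u_ss - 2u_s + u) + 2(u_s - u) + u.
The lower-order terms cancel, leaving the standard heat equation u_τ = u_ss.
Initial data for u: u(s,0) = exp(s)T(s,0) = -2sin(5s). The boundary conditions carry over: u(0,τ) = u(π,τ) = 0.
Solve for u:
  Using separation of variables u = X(s)G(τ):
  Eigenfunctions: sin(ns), n = 1, 2, 3, ...
  General solution: u(s, τ) = Σ c_n sin(ns) exp(-n² τ)
  Matching u(s,0) = -2sin(5s) term by term: c_5=-2.
Hence u(s,τ) = -2exp(-25τ)sin(5s).
Transform back: T(s,τ) = exp(-s)u(s,τ).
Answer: T(s, τ) = -2exp(-s)exp(-25τ)sin(5s)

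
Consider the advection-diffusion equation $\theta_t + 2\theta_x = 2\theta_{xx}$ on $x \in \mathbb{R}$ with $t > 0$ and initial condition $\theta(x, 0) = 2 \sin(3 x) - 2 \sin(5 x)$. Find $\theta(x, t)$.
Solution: Change to a moving frame: let $\eta = x - 2t$, $\sigma = t$ and write $\theta(x,t) = u(\eta,\sigma)$.
By the chain rule $\theta_t = u_{\sigma} - 2u_{\eta}$, $\theta_x = u_{\eta}$, $\theta_{xx} = u_{\eta\eta}$.
Then $\theta_t + 2\theta_x = u_{\sigma}$: the advection term cancels and the PDE becomes the heat equation $u_{\sigma} = 2u_{\eta\eta}$ on $\eta \in \mathbb{R}$.
Initial data: $u(\eta,0) = \theta(\eta,0) = 2 \sin(3 \eta) - 2 \sin(5 \eta)$.
On $\eta \in \mathbb{R}$ each mode satisfies $(\sin(n\eta))'' = -n^2 \sin(n\eta)$, so $e^{-2n^2\sigma} \sin(n\eta)$ solves the heat equation; by superposition $u(\eta,\sigma) = \sum c_n e^{-2n^2\sigma} \sin(n\eta)$.
Reading off the coefficients: $c_3=2, c_5=-2$, so $u(\eta,\sigma) = 2 e^{-18 \sigma} \sin(3 \eta) - 2 e^{-50 \sigma} \sin(5 \eta)$.
Substituting back $\eta = x - 2t$, $\sigma = t$: $\theta(x,t) = u(x - 2t, t)$.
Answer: $\theta(x, t) = -2 e^{-18 t} \sin(6 t - 3 x) + 2 e^{-50 t} \sin(10 t - 5 x)$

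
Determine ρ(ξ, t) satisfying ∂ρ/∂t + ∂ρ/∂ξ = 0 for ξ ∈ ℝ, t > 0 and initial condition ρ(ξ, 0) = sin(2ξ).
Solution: By characteristics (dξ/dt = 1), ρ(ξ,t) = f(ξ - t) with f = ρ(·, 0).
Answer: ρ(ξ, t) = -sin(2t - 2ξ)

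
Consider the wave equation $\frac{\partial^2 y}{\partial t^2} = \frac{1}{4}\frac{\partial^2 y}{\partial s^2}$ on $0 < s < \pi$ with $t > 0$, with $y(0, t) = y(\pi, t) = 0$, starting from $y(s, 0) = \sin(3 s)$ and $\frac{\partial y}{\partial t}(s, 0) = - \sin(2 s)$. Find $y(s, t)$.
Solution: Using separation of variables $y = X(s)T(t)$:
Eigenfunctions: $\sin(ns)$, $n = 1, 2, 3, \ldots$
General solution: $y(s, t) = \sum [A_n \cos(n t/2) + B_n \sin(n t/2)] \sin(ns)$
From $y(s,0) = \sin(3 s)$: $A_3=1$. From $y_t(s,0) = - \sin(2 s)$, using $y_t(s,0) = \sum \omega_n B_n \sin(ns)$ with $\omega_n = n/2$: $B_2 = (-1)/1 = -1$.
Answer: $y(s, t) = - \sin(2 s) \sin(t) + \sin(3 s) \cos(3 t/2)$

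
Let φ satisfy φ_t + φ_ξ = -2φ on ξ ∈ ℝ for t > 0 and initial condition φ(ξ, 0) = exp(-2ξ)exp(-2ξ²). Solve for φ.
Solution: Substitute φ = exp(-2ξ)u, i.e. u = exp(2ξ)φ.
By the product rule, φ_ξ = exp(-2ξ)(u_ξ - 2u), φ_t = exp(-2ξ)u_t.
Substituting into the PDE and dividing by exp(-2ξ): u_t + (u_ξ - 2u) = -2u.
The lower-order terms cancel, leaving the standard advection equation u_t + u_ξ = 0.
Initial data for u: u(ξ,0) = exp(2ξ)φ(ξ,0) = exp(-2ξ²).
Solve for u:
  By method of characteristics (waves move right with speed 1):
  Along characteristics ξ - t = const, u is constant, so u(ξ,t) = f(ξ - t) with f = u(·, 0).
Hence u(ξ,t) = exp(-2(-t + ξ)²).
Transform back: φ(ξ,t) = exp(-2ξ)u(ξ,t).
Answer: φ(ξ, t) = exp(-2ξ)exp(-2(-t + ξ)²)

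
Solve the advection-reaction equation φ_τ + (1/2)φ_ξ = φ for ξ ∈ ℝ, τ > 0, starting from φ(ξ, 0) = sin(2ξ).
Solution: Substitute φ = exp(τ)u, i.e. u = exp(-τ)φ.
By the product rule, φ_τ = exp(τ)(u_τ + u), φ_ξ = exp(τ)u_ξ.
Substituting into the PDE and dividing by exp(τ): u_τ + u + (1/2)u_ξ = u.
The lower-order terms cancel, leaving the standard advection equation u_τ + (1/2)u_ξ = 0.
Initial data for u: u(ξ,0) = φ(ξ,0) = sin(2ξ).
Solve for u:
  By method of characteristics (waves move right with speed 1/2):
  Along characteristics ξ - (1/2)τ = const, u is constant, so u(ξ,τ) = f(ξ - (1/2)τ) with f = u(·, 0).
Hence u(ξ,τ) = sin(2ξ - τ).
Transform back: φ(ξ,τ) = exp(τ)u(ξ,τ).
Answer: φ(ξ, τ) = exp(τ)sin(2ξ - τ)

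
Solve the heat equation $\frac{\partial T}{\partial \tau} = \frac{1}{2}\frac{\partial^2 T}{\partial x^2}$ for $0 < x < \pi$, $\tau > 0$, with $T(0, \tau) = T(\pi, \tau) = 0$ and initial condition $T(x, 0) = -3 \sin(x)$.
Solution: Using separation of variables $T = X(x)G(\tau)$:
Eigenfunctions: $\sin(nx)$, $n = 1, 2, 3, \ldots$
General solution: $T(x, \tau) = \sum c_n \sin(nx) e^{-n^2 \tau/2}$
Matching $T(x,0) = -3 \sin(x)$ term by term: $c_1=-3$.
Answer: $T(x, \tau) = -3 e^{-\tau/2} \sin(x)$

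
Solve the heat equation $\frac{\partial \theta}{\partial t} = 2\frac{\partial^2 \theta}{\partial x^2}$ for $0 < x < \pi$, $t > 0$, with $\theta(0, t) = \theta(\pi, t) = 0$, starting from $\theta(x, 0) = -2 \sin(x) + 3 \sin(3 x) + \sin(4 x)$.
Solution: Using separation of variables $\theta = X(x)G(t)$:
Eigenfunctions: $\sin(nx)$, $n = 1, 2, 3, \ldots$
General solution: $\theta(x, t) = \sum c_n \sin(nx) e^{-2n^2 t}$
Matching $\theta(x,0) = -2 \sin(x) + 3 \sin(3 x) + \sin(4 x)$ term by term: $c_1=-2, c_3=3, c_4=1$.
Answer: $\theta(x, t) = -2 e^{-2 t} \sin(x) + 3 e^{-18 t} \sin(3 x) + e^{-32 t} \sin(4 x)$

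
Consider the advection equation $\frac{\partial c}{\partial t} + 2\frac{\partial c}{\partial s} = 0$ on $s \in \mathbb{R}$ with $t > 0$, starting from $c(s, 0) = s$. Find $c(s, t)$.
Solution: By characteristics ($ds/dt = 2$), $c(s,t) = f(s - 2t)$ with $f = c( \cdot , 0)$.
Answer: $c(s, t) = s - 2 t$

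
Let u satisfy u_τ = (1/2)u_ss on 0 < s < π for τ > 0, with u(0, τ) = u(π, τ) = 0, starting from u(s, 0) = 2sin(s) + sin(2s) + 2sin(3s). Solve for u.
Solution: Separating variables: u = Σ c_n exp(-n²τ/2) sin(ns). From u(s,0) = 2sin(s) + sin(2s) + 2sin(3s): c_1=2, c_2=1, c_3=2.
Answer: u(s, τ) = exp(-2τ)sin(2s) + 2exp(-τ/2)sin(s) + 2exp(-9τ/2)sin(3s)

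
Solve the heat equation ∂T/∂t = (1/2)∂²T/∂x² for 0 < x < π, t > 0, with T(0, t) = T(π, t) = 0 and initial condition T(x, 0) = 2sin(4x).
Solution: Separating variables: T = Σ c_n exp(-n²t/2) sin(nx). From T(x,0) = 2sin(4x): c_4=2.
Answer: T(x, t) = 2exp(-8t)sin(4x)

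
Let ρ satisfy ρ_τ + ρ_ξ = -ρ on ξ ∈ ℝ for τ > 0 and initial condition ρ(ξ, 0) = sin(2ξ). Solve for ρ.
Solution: Substitute ρ = exp(-τ)u.
Then ρ_τ = exp(-τ)(u_τ - u), ρ_ξ = exp(-τ)u_ξ; substituting and dividing by exp(-τ), the lower-order terms cancel: u_τ + u_ξ = 0 (standard advection equation).
Data for u: u(ξ,0) = ρ(ξ,0) = sin(2ξ).
By characteristics (dξ/dτ = 1), u(ξ,τ) = f(ξ - τ) with f = u(·, 0).
So u(ξ,τ) = sin(2ξ - 2τ), and ρ(ξ,τ) = exp(-τ)u(ξ,τ).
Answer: ρ(ξ, τ) = exp(-τ)sin(2ξ - 2τ)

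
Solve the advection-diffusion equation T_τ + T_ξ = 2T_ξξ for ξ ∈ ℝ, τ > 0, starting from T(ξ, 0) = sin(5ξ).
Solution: Change to a moving frame: let η = ξ - τ, σ = τ and write T(ξ,τ) = u(η,σ).
By the chain rule T_τ = u_σ - u_η, T_ξ = u_η, T_ξξ = u_ηη.
Then T_τ + T_ξ = u_σ: the advection term cancels and the PDE becomes the heat equation u_σ = 2u_ηη on η ∈ ℝ.
Initial data: u(η,0) = T(η,0) = sin(5η).
On η ∈ ℝ each mode satisfies (sin(nη))″ = -n² sin(nη), so exp(-2n²σ) sin(nη) solves the heat equation; by superposition u(η,σ) = Σ c_n exp(-2n²σ) sin(nη).
Reading off the coefficients: c_5=1, so u(η,σ) = exp(-50σ)sin(5η).
Substituting back η = ξ - τ, σ = τ: T(ξ,τ) = u(ξ - τ, τ).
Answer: T(ξ, τ) = exp(-50τ)sin(5ξ - 5τ)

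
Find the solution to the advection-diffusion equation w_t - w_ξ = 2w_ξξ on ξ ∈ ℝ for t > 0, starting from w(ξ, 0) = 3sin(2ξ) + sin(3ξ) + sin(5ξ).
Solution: Change to a moving frame: let η = ξ + t, σ = t and write w(ξ,t) = u(η,σ).
By the chain rule w_t = u_σ + u_η, w_ξ = u_η, w_ξξ = u_ηη.
Then w_t - w_ξ = u_σ: the advection term cancels and the PDE becomes the heat equation u_σ = 2u_ηη on η ∈ ℝ.
Initial data: u(η,0) = w(η,0) = 3sin(2η) + sin(3η) + sin(5η).
On η ∈ ℝ each mode satisfies (sin(nη))″ = -n² sin(nη), so exp(-2n²σ) sin(nη) solves the heat equation; by superposition u(η,σ) = Σ c_n exp(-2n²σ) sin(nη).
Reading off the coefficients: c_2=3, c_3=1, c_5=1, so u(η,σ) = 3exp(-8σ)sin(2η) + exp(-18σ)sin(3η) + exp(-50σ)sin(5η).
Substituting back η = ξ + t, σ = t: w(ξ,t) = u(ξ + t, t).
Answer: w(ξ, t) = 3exp(-8t)sin(2t + 2ξ) + exp(-18t)sin(3t + 3ξ) + exp(-50t)sin(5t + 5ξ)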